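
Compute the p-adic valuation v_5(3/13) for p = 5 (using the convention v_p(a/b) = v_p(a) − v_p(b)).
v_5(3/13) = 0

Factor powers of 5 from the numerator and denominator of the reduced fraction: 3 = 5^0 · 3 and 13 = 5^0 · 13. Apply v_p(a/b) = v_p(a) − v_p(b): v_5(3/13) = 0 − 0 = 0.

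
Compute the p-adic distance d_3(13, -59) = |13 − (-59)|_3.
d_3(13, -59) = 1/9

Step 1 — x − y = 13 − (-59) = 72. Step 2 — v_3(72) = 2 (factor: 72 = (3^2 · 8); the sign does not affect v_p). Step 3 — |x − y|_3 = 3^{-2} = 1/9.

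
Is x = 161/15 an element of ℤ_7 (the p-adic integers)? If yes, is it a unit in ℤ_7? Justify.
x ∈ ℤ_7 but not a unit; v_7(x) = 1 > 0

ℤ_7 = {x ∈ ℚ_7 : v_7(x) ≥ 0} and ℤ_7^× = {x ∈ ℤ_7 : v_7(x) = 0}. Here v_7(161/15) = v_7(num) − v_7(den) = 1; compare against these criteria.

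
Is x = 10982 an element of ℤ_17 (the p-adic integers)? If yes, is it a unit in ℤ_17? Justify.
x ∈ ℤ_17 but not a unit; v_17(x) = 2 > 0

ℤ_17 = {x ∈ ℚ_17 : v_17(x) ≥ 0} and ℤ_17^× = {x ∈ ℤ_17 : v_17(x) = 0}. Here v_17(10982) = v_17(num) − v_17(den) = 2; compare against these criteria.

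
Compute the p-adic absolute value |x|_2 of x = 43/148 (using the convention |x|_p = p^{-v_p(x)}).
|43/148|_2 = 4

Step 1 — compute v_2(x) by factoring powers of 2 out of the numerator and denominator: v_2(43/148) = -2. Step 2 — apply |x|_p = p^{-v_p(x)} = 2^{2} = 4.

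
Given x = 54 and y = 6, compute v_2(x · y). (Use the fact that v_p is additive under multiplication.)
v_2(324) = 2

v_p(x) = 1 (factor: 54 = 2^1 · 27); v_p(y) = 1 (factor: 6 = 2^1 · 3). Additivity: v_p(xy) = v_p(x) + v_p(y) = 1 + 1 = 2. (Direct check: xy = 324 = 2^2 · (81).)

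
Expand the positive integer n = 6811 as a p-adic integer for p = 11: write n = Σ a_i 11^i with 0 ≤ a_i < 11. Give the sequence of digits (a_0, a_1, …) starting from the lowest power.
(a_0, a_1, …) = (2, 3, 1, 5)

Repeated division by 11 gives the digits low-to-high: 6811 = 2 + 3·11^1 + 1·11^2 + 5·11^3. Digit sequence: (2, 3, 1, 5).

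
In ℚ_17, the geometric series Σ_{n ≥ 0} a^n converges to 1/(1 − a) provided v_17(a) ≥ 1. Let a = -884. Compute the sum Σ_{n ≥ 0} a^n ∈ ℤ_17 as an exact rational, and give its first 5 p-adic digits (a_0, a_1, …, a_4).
Σ a^n = 1/(1 − a) = 1/885;  first 5 digits = (1, 16, 14, 4, 1)

v_17(a) = 1 ≥ 1, so the series converges in ℤ_17 to 1/(1 − a) = 1/(1 − (-884)) = 1/885. Expand this rational in ℤ_17: compute digits iteratively via d_i = x_i mod 17, x_{i+1} = (x_i − d_i)/17. The first 5 digits are (1, 16, 14, 4, 1).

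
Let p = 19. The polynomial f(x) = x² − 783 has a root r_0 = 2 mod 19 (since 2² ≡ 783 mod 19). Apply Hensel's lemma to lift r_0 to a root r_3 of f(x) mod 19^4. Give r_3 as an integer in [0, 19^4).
r_3 = 51910 (mod 130321)

Hensel's recurrence: r_{i+1} = r_i − f(r_i)·(f′(r_i))^{-1} mod 19^{i+2}, with f′(x) = 2x. Iterate:
  r_0 = 2 (mod 19)
  r_1 = 287 (mod 361)
  r_2 = 3897 (mod 6859)
  r_3 = 51910 (mod 130321)
Final: r_3 = 51910, and one checks f(r_3) ≡ 0 mod 19^4.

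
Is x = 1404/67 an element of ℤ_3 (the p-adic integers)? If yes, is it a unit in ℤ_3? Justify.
x ∈ ℤ_3 but not a unit; v_3(x) = 3 > 0

ℤ_3 = {x ∈ ℚ_3 : v_3(x) ≥ 0} and ℤ_3^× = {x ∈ ℤ_3 : v_3(x) = 0}. Here v_3(1404/67) = v_3(num) − v_3(den) = 3; compare against these criteria.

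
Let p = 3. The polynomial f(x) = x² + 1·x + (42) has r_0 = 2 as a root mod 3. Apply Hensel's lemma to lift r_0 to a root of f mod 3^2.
r_1 = 5 (mod 9)

Hensel: r_{i+1} = r_i − f(r_i)·(f′(r_i))^{-1} mod 3^{i+2}, f′(x) = 2x + 1. Iterate:
  r_0 = 2 (mod 3)
  r_1 = 5 (mod 9)
Final: r = 5 satisfies f(r) ≡ 0 mod 3^2.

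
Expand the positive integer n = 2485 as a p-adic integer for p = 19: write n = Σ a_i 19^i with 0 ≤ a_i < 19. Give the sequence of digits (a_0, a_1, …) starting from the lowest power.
(a_0, a_1, …) = (15, 16, 6)

Repeated division by 19 gives the digits low-to-high: 2485 = 15 + 16·19^1 + 6·19^2. Digit sequence: (15, 16, 6).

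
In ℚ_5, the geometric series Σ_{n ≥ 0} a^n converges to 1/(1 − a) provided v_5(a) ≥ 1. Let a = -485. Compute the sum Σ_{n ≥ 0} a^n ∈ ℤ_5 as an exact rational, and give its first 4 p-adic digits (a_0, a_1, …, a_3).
Σ a^n = 1/(1 − a) = 1/486;  first 4 digits = (1, 3, 4, 4)

v_5(a) = 1 ≥ 1, so the series converges in ℤ_5 to 1/(1 − a) = 1/(1 − (-485)) = 1/486. Expand this rational in ℤ_5: compute digits iteratively via d_i = x_i mod 5, x_{i+1} = (x_i − d_i)/5. The first 4 digits are (1, 3, 4, 4).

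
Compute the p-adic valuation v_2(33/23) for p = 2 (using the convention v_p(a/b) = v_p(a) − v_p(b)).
v_2(33/23) = 0

Factor powers of 2 from the numerator and denominator of the reduced fraction: 33 = 2^0 · 33 and 23 = 2^0 · 23. Apply v_p(a/b) = v_p(a) − v_p(b): v_2(33/23) = 0 − 0 = 0.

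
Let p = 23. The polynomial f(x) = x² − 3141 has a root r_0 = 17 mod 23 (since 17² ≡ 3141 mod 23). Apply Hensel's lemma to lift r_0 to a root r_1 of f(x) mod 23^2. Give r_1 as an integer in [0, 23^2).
r_1 = 132 (mod 529)

Hensel's recurrence: r_{i+1} = r_i − f(r_i)·(f′(r_i))^{-1} mod 23^{i+2}, with f′(x) = 2x. Iterate:
  r_0 = 17 (mod 23)
  r_1 = 132 (mod 529)
Final: r_1 = 132, and one checks f(r_1) ≡ 0 mod 23^2.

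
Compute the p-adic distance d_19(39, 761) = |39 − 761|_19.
d_19(39, 761) = 1/361

Step 1 — x − y = 39 − 761 = -722. Step 2 — v_19(-722) = 2 (factor: -722 = −(19^2 · 2); the sign does not affect v_p). Step 3 — |x − y|_19 = 19^{-2} = 1/361.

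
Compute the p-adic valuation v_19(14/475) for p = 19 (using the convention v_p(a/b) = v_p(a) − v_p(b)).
v_19(14/475) = -1

Factor powers of 19 from the numerator and denominator of the reduced fraction: 14 = 19^0 · 14 and 475 = 19^1 · 25. Apply v_p(a/b) = v_p(a) − v_p(b): v_19(14/475) = 0 − 1 = -1.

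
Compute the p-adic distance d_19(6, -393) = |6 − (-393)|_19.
d_19(6, -393) = 1/19

Step 1 — x − y = 6 − (-393) = 399. Step 2 — v_19(399) = 1 (factor: 399 = (19^1 · 21); the sign does not affect v_p). Step 3 — |x − y|_19 = 19^{-1} = 1/19.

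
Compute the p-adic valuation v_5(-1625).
v_5(-1625) = 3

v_5(n) is the largest exponent k such that 5^k divides n. Factor out: -1625 = -5^3 · 13. (Sign doesn't affect v_p.) So v_5(-1625) = 3.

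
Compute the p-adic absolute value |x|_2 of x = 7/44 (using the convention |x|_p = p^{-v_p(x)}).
|7/44|_2 = 4

Step 1 — compute v_2(x) by factoring powers of 2 out of the numerator and denominator: v_2(7/44) = -2. Step 2 — apply |x|_p = p^{-v_p(x)} = 2^{2} = 4.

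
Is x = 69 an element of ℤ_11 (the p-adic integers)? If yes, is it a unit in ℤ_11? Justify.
x ∈ ℤ_11^× (unit); v_11(x) = 0

ℤ_11 = {x ∈ ℚ_11 : v_11(x) ≥ 0} and ℤ_11^× = {x ∈ ℤ_11 : v_11(x) = 0}. Here v_11(69) = v_11(num) − v_11(den) = 0; compare against these criteria.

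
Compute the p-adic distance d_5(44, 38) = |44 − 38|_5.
d_5(44, 38) = 1

Step 1 — x − y = 44 − 38 = 6. Step 2 — v_5(6) = 0 (factor: 6 = (5^0 · 6); the sign does not affect v_p). Step 3 — |x − y|_5 = 5^{0} = 1.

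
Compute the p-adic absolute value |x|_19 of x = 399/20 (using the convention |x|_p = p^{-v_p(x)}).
|399/20|_19 = 1/19

Step 1 — compute v_19(x) by factoring powers of 19 out of the numerator and denominator: v_19(399/20) = 1. Step 2 — apply |x|_p = p^{-v_p(x)} = 19^{-1} = 1/19.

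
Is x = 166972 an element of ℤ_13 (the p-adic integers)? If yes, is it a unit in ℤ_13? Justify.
x ∈ ℤ_13 but not a unit; v_13(x) = 3 > 0

ℤ_13 = {x ∈ ℚ_13 : v_13(x) ≥ 0} and ℤ_13^× = {x ∈ ℤ_13 : v_13(x) = 0}. Here v_13(166972) = v_13(num) − v_13(den) = 3; compare against these criteria.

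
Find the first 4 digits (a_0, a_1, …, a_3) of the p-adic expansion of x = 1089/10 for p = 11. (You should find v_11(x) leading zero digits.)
(a_0, …, a_3) = (0, 0, 2, 1)

v_11(1089/10) = 2, so a_0 = ... = a_1 = 0. Factor out: x = 11^2 · u with u = 9/10 a unit in ℤ_11. Expand u iteratively via a_{v+i} = u_i mod 11, u_{i+1} = (u_i − a_{v+i})/11:
  u_0 = 9/10;  a_2 = 2;  u_1 = (u_0 − 2)/11 = -1/10
  u_1 = -1/10;  a_3 = 1;  u_2 = (u_1 − 1)/11 = -1/10
Digits: (0, 0, 2, 1).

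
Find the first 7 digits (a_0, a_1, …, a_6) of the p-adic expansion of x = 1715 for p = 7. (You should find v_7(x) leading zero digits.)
(a_0, …, a_6) = (0, 0, 0, 5, 0, 0, 0)

v_7(1715) = 3, so a_0 = ... = a_2 = 0. Factor out: x = 7^3 · u with u = 5 a unit in ℤ_7. Expand u iteratively via a_{v+i} = u_i mod 7, u_{i+1} = (u_i − a_{v+i})/7:
  u_0 = 5;  a_3 = 5;  u_1 = (u_0 − 5)/7 = 0
  u_1 = 0;  a_4 = 0;  u_2 = (u_1 − 0)/7 = 0
  u_2 = 0;  a_5 = 0;  u_3 = (u_2 − 0)/7 = 0
  u_3 = 0;  a_6 = 0;  u_4 = (u_3 − 0)/7 = 0
Digits: (0, 0, 0, 5, 0, 0, 0).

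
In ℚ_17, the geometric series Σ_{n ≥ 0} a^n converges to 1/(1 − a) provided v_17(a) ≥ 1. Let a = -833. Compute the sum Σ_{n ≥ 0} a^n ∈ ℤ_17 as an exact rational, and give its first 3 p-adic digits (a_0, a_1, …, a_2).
Σ a^n = 1/(1 − a) = 1/834;  first 3 digits = (1, 2, 1)

v_17(a) = 1 ≥ 1, so the series converges in ℤ_17 to 1/(1 − a) = 1/(1 − (-833)) = 1/834. Expand this rational in ℤ_17: compute digits iteratively via d_i = x_i mod 17, x_{i+1} = (x_i − d_i)/17. The first 3 digits are (1, 2, 1).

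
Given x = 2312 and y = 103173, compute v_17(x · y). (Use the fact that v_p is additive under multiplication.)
v_17(238535976) = 5

v_p(x) = 2 (factor: 2312 = 17^2 · 8); v_p(y) = 3 (factor: 103173 = 17^3 · 21). Additivity: v_p(xy) = v_p(x) + v_p(y) = 2 + 3 = 5. (Direct check: xy = 238535976 = 17^5 · (168).)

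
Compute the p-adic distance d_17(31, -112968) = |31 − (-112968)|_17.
d_17(31, -112968) = 1/4913

Step 1 — x − y = 31 − (-112968) = 112999. Step 2 — v_17(112999) = 3 (factor: 112999 = (17^3 · 23); the sign does not affect v_p). Step 3 — |x − y|_17 = 17^{-3} = 1/4913.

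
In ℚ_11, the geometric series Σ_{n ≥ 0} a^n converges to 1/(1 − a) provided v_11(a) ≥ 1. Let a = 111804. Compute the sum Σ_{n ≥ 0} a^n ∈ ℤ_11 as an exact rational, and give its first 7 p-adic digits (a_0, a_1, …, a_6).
Σ a^n = 1/(1 − a) = -1/111803;  first 7 digits = (1, 0, 0, 7, 7, 0, 5)

v_11(a) = 3 ≥ 1, so the series converges in ℤ_11 to 1/(1 − a) = 1/(1 − 111804) = -1/111803. Expand this rational in ℤ_11: compute digits iteratively via d_i = x_i mod 11, x_{i+1} = (x_i − d_i)/11. The first 7 digits are (1, 0, 0, 7, 7, 0, 5).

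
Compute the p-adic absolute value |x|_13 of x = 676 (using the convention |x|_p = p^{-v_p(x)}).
|676|_13 = 1/169

Step 1 — compute v_13(x) by factoring powers of 13 out of the numerator and denominator: v_13(676) = 2. Step 2 — apply |x|_p = p^{-v_p(x)} = 13^{-2} = 1/169.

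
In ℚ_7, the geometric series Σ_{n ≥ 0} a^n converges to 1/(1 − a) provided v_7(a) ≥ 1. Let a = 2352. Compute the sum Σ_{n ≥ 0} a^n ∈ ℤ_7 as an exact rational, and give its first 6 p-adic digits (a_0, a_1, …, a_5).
Σ a^n = 1/(1 − a) = -1/2351;  first 6 digits = (1, 0, 6, 6, 1, 0)

v_7(a) = 2 ≥ 1, so the series converges in ℤ_7 to 1/(1 − a) = 1/(1 − 2352) = -1/2351. Expand this rational in ℤ_7: compute digits iteratively via d_i = x_i mod 7, x_{i+1} = (x_i − d_i)/7. The first 6 digits are (1, 0, 6, 6, 1, 0).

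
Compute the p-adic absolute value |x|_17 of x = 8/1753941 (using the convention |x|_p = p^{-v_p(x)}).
|8/1753941|_17 = 83521

Step 1 — compute v_17(x) by factoring powers of 17 out of the numerator and denominator: v_17(8/1753941) = -4. Step 2 — apply |x|_p = p^{-v_p(x)} = 17^{4} = 83521.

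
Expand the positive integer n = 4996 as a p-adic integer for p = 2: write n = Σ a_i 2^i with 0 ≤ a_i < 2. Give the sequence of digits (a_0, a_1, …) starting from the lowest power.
(a_0, a_1, …) = (0, 0, 1, 0, 0, 0, 0, 1, 1, 1, 0, 0, 1)

Repeated division by 2 gives the digits low-to-high: 4996 = 1·2^2 + 1·2^7 + 1·2^8 + 1·2^9 + 1·2^12. Digit sequence: (0, 0, 1, 0, 0, 0, 0, 1, 1, 1, 0, 0, 1).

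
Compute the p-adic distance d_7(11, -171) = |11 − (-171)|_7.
d_7(11, -171) = 1/7

Step 1 — x − y = 11 − (-171) = 182. Step 2 — v_7(182) = 1 (factor: 182 = (7^1 · 26); the sign does not affect v_p). Step 3 — |x − y|_7 = 7^{-1} = 1/7.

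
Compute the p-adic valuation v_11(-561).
v_11(-561) = 1

v_11(n) is the largest exponent k such that 11^k divides n. Factor out: -561 = -11^1 · 51. (Sign doesn't affect v_p.) So v_11(-561) = 1.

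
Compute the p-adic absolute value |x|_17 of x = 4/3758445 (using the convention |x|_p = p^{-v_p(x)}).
|4/3758445|_17 = 83521

Step 1 — compute v_17(x) by factoring powers of 17 out of the numerator and denominator: v_17(4/3758445) = -4. Step 2 — apply |x|_p = p^{-v_p(x)} = 17^{4} = 83521.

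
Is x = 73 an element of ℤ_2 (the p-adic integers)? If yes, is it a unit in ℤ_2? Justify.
x ∈ ℤ_2^× (unit); v_2(x) = 0

ℤ_2 = {x ∈ ℚ_2 : v_2(x) ≥ 0} and ℤ_2^× = {x ∈ ℤ_2 : v_2(x) = 0}. Here v_2(73) = v_2(num) − v_2(den) = 0; compare against these criteria.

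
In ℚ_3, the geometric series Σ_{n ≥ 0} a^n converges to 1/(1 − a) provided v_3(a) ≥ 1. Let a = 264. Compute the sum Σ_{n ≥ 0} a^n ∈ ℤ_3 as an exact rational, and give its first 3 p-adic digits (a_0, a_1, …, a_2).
Σ a^n = 1/(1 − a) = -1/263;  first 3 digits = (1, 1, 0)

v_3(a) = 1 ≥ 1, so the series converges in ℤ_3 to 1/(1 − a) = 1/(1 − 264) = -1/263. Expand this rational in ℤ_3: compute digits iteratively via d_i = x_i mod 3, x_{i+1} = (x_i − d_i)/3. The first 3 digits are (1, 1, 0).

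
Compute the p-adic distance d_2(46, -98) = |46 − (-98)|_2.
d_2(46, -98) = 1/16

Step 1 — x − y = 46 − (-98) = 144. Step 2 — v_2(144) = 4 (factor: 144 = (2^4 · 9); the sign does not affect v_p). Step 3 — |x − y|_2 = 2^{-4} = 1/16.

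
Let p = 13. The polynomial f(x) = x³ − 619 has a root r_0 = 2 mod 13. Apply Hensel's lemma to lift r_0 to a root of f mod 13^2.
r_1 = 67 (mod 169)

Hensel: r_{i+1} = r_i − f(r_i)/f′(r_i) mod 13^{i+2}, where f′(x) = 3x². Iterate:
  r_0 = 2 (mod 13)
  r_1 = 67 (mod 169)
Final: r = 67 with f(r) ≡ 0 mod 13^2.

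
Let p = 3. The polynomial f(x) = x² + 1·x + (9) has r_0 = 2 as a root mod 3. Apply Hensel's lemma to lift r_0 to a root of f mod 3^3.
r_2 = 8 (mod 27)

Hensel: r_{i+1} = r_i − f(r_i)·(f′(r_i))^{-1} mod 3^{i+2}, f′(x) = 2x + 1. Iterate:
  r_0 = 2 (mod 3)
  r_1 = 8 (mod 9)
  r_2 = 8 (mod 27)
Final: r = 8 satisfies f(r) ≡ 0 mod 3^3.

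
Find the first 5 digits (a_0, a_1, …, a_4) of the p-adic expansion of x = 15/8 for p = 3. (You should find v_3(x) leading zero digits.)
(a_0, …, a_4) = (0, 1, 1, 0, 1)

v_3(15/8) = 1, so a_0 = ... = a_0 = 0. Factor out: x = 3^1 · u with u = 5/8 a unit in ℤ_3. Expand u iteratively via a_{v+i} = u_i mod 3, u_{i+1} = (u_i − a_{v+i})/3:
  u_0 = 5/8;  a_1 = 1;  u_1 = (u_0 − 1)/3 = -1/8
  u_1 = -1/8;  a_2 = 1;  u_2 = (u_1 − 1)/3 = -3/8
  u_2 = -3/8;  a_3 = 0;  u_3 = (u_2 − 0)/3 = -1/8
  u_3 = -1/8;  a_4 = 1;  u_4 = (u_3 − 1)/3 = -3/8
Digits: (0, 1, 1, 0, 1).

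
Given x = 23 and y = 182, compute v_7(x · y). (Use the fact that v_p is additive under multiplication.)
v_7(4186) = 1

v_p(x) = 0 (factor: 23 = 7^0 · 23); v_p(y) = 1 (factor: 182 = 7^1 · 26). Additivity: v_p(xy) = v_p(x) + v_p(y) = 0 + 1 = 1. (Direct check: xy = 4186 = 7^1 · (598).)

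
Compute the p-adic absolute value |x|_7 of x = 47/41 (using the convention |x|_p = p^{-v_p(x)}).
|47/41|_7 = 1

Step 1 — compute v_7(x) by factoring powers of 7 out of the numerator and denominator: v_7(47/41) = 0. Step 2 — apply |x|_p = p^{-v_p(x)} = 7^{0} = 1.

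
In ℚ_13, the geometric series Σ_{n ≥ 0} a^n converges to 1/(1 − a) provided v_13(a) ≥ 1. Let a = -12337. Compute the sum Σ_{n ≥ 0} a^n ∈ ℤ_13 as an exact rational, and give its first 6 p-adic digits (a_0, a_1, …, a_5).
Σ a^n = 1/(1 − a) = 1/12338;  first 6 digits = (1, 0, 5, 7, 11, 6)

v_13(a) = 2 ≥ 1, so the series converges in ℤ_13 to 1/(1 − a) = 1/(1 − (-12337)) = 1/12338. Expand this rational in ℤ_13: compute digits iteratively via d_i = x_i mod 13, x_{i+1} = (x_i − d_i)/13. The first 6 digits are (1, 0, 5, 7, 11, 6).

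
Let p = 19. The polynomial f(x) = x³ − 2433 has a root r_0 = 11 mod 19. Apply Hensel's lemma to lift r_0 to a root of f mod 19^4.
r_3 = 49658 (mod 130321)

Hensel: r_{i+1} = r_i − f(r_i)/f′(r_i) mod 19^{i+2}, where f′(x) = 3x². Iterate:
  r_0 = 11 (mod 19)
  r_1 = 201 (mod 361)
  r_2 = 1645 (mod 6859)
  r_3 = 49658 (mod 130321)
Final: r = 49658 with f(r) ≡ 0 mod 19^4.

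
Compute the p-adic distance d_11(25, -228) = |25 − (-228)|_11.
d_11(25, -228) = 1/11

Step 1 — x − y = 25 − (-228) = 253. Step 2 — v_11(253) = 1 (factor: 253 = (11^1 · 23); the sign does not affect v_p). Step 3 — |x − y|_11 = 11^{-1} = 1/11.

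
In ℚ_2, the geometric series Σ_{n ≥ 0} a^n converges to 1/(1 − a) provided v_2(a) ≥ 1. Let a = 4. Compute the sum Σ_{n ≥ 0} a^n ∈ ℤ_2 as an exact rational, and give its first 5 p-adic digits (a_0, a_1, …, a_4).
Σ a^n = 1/(1 − a) = -1/3;  first 5 digits = (1, 0, 1, 0, 1)

v_2(a) = 2 ≥ 1, so the series converges in ℤ_2 to 1/(1 − a) = 1/(1 − 4) = -1/3. Expand this rational in ℤ_2: compute digits iteratively via d_i = x_i mod 2, x_{i+1} = (x_i − d_i)/2. The first 5 digits are (1, 0, 1, 0, 1).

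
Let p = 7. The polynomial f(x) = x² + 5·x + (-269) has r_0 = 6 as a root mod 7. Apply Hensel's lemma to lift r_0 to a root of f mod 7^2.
r_1 = 41 (mod 49)

Hensel: r_{i+1} = r_i − f(r_i)·(f′(r_i))^{-1} mod 7^{i+2}, f′(x) = 2x + 5. Iterate:
  r_0 = 6 (mod 7)
  r_1 = 41 (mod 49)
Final: r = 41 satisfies f(r) ≡ 0 mod 7^2.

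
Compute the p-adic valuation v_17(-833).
v_17(-833) = 1

v_17(n) is the largest exponent k such that 17^k divides n. Factor out: -833 = -17^1 · 49. (Sign doesn't affect v_p.) So v_17(-833) = 1.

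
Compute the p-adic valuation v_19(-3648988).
v_19(-3648988) = 4

v_19(n) is the largest exponent k such that 19^k divides n. Factor out: -3648988 = -19^4 · 28. (Sign doesn't affect v_p.) So v_19(-3648988) = 4.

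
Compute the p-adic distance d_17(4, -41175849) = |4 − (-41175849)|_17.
d_17(4, -41175849) = 1/1419857

Step 1 — x − y = 4 − (-41175849) = 41175853. Step 2 — v_17(41175853) = 5 (factor: 41175853 = (17^5 · 29); the sign does not affect v_p). Step 3 — |x − y|_17 = 17^{-5} = 1/1419857.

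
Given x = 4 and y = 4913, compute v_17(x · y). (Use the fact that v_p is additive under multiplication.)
v_17(19652) = 3

v_p(x) = 0 (factor: 4 = 17^0 · 4); v_p(y) = 3 (factor: 4913 = 17^3 · 1). Additivity: v_p(xy) = v_p(x) + v_p(y) = 0 + 3 = 3. (Direct check: xy = 19652 = 17^3 · (4).)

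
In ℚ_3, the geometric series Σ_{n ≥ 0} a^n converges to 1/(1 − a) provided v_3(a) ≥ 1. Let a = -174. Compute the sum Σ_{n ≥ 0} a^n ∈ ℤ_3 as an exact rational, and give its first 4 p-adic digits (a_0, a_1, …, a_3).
Σ a^n = 1/(1 − a) = 1/175;  first 4 digits = (1, 2, 2, 0)

v_3(a) = 1 ≥ 1, so the series converges in ℤ_3 to 1/(1 − a) = 1/(1 − (-174)) = 1/175. Expand this rational in ℤ_3: compute digits iteratively via d_i = x_i mod 3, x_{i+1} = (x_i − d_i)/3. The first 4 digits are (1, 2, 2, 0).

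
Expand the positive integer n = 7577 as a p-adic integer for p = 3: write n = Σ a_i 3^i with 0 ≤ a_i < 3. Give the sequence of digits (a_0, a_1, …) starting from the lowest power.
(a_0, a_1, …) = (2, 2, 1, 1, 0, 1, 1, 0, 1)

Repeated division by 3 gives the digits low-to-high: 7577 = 2 + 2·3^1 + 1·3^2 + 1·3^3 + 1·3^5 + 1·3^6 + 1·3^8. Digit sequence: (2, 2, 1, 1, 0, 1, 1, 0, 1).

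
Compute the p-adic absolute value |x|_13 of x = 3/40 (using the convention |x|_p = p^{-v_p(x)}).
|3/40|_13 = 1

Step 1 — compute v_13(x) by factoring powers of 13 out of the numerator and denominator: v_13(3/40) = 0. Step 2 — apply |x|_p = p^{-v_p(x)} = 13^{0} = 1.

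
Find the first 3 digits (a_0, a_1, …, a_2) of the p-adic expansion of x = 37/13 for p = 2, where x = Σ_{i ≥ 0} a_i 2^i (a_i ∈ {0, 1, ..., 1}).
(a_0, …, a_2) = (1, 0, 0)

v_2(37/13) = 0 (numerator and denominator both coprime to 2), so x ∈ ℤ_2^×. Compute digits iteratively via a_i = x_i mod 2, x_{i+1} = (x_i − a_i)/2, with x_0 = x:
  x_0 = 37/13;  a_0 = 1;  x_1 = (x_0 − 1)/2 = 12/13
  x_1 = 12/13;  a_1 = 0;  x_2 = (x_1 − 0)/2 = 6/13
  x_2 = 6/13;  a_2 = 0;  x_3 = (x_2 − 0)/2 = 3/13
Digits: (1, 0, 0).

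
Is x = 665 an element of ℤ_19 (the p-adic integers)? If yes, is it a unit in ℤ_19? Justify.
x ∈ ℤ_19 but not a unit; v_19(x) = 1 > 0

ℤ_19 = {x ∈ ℚ_19 : v_19(x) ≥ 0} and ℤ_19^× = {x ∈ ℤ_19 : v_19(x) = 0}. Here v_19(665) = v_19(num) − v_19(den) = 1; compare against these criteria.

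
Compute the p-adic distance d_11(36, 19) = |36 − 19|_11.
d_11(36, 19) = 1

Step 1 — x − y = 36 − 19 = 17. Step 2 — v_11(17) = 0 (factor: 17 = (11^0 · 17); the sign does not affect v_p). Step 3 — |x − y|_11 = 11^{0} = 1.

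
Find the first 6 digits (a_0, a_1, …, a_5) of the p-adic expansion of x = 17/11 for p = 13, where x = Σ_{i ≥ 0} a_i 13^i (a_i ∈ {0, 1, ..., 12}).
(a_0, …, a_5) = (11, 4, 2, 1, 7, 3)

v_13(17/11) = 0 (numerator and denominator both coprime to 13), so x ∈ ℤ_13^×. Compute digits iteratively via a_i = x_i mod 13, x_{i+1} = (x_i − a_i)/13, with x_0 = x:
  x_0 = 17/11;  a_0 = 11;  x_1 = (x_0 − 11)/13 = -8/11
  x_1 = -8/11;  a_1 = 4;  x_2 = (x_1 − 4)/13 = -4/11
  x_2 = -4/11;  a_2 = 2;  x_3 = (x_2 − 2)/13 = -2/11
  x_3 = -2/11;  a_3 = 1;  x_4 = (x_3 − 1)/13 = -1/11
  x_4 = -1/11;  a_4 = 7;  x_5 = (x_4 − 7)/13 = -6/11
  x_5 = -6/11;  a_5 = 3;  x_6 = (x_5 − 3)/13 = -3/11
Digits: (11, 4, 2, 1, 7, 3).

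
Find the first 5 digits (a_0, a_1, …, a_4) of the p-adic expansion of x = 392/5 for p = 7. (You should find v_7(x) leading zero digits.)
(a_0, …, a_4) = (0, 0, 3, 4, 5)

v_7(392/5) = 2, so a_0 = ... = a_1 = 0. Factor out: x = 7^2 · u with u = 8/5 a unit in ℤ_7. Expand u iteratively via a_{v+i} = u_i mod 7, u_{i+1} = (u_i − a_{v+i})/7:
  u_0 = 8/5;  a_2 = 3;  u_1 = (u_0 − 3)/7 = -1/5
  u_1 = -1/5;  a_3 = 4;  u_2 = (u_1 − 4)/7 = -3/5
  u_2 = -3/5;  a_4 = 5;  u_3 = (u_2 − 5)/7 = -4/5
Digits: (0, 0, 3, 4, 5).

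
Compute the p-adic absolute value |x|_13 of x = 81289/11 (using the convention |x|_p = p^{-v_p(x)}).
|81289/11|_13 = 1/2197

Step 1 — compute v_13(x) by factoring powers of 13 out of the numerator and denominator: v_13(81289/11) = 3. Step 2 — apply |x|_p = p^{-v_p(x)} = 13^{-3} = 1/2197.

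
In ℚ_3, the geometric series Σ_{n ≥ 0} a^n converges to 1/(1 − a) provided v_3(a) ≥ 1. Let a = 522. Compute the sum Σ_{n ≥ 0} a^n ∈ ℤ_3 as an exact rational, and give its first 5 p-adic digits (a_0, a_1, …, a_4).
Σ a^n = 1/(1 − a) = -1/521;  first 5 digits = (1, 0, 1, 1, 1)

v_3(a) = 2 ≥ 1, so the series converges in ℤ_3 to 1/(1 − a) = 1/(1 − 522) = -1/521. Expand this rational in ℤ_3: compute digits iteratively via d_i = x_i mod 3, x_{i+1} = (x_i − d_i)/3. The first 5 digits are (1, 0, 1, 1, 1).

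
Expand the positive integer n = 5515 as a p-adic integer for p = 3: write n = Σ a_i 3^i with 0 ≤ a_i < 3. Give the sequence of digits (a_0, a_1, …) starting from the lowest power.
(a_0, a_1, …) = (1, 2, 0, 0, 2, 1, 1, 2)

Repeated division by 3 gives the digits low-to-high: 5515 = 1 + 2·3^1 + 2·3^4 + 1·3^5 + 1·3^6 + 2·3^7. Digit sequence: (1, 2, 0, 0, 2, 1, 1, 2).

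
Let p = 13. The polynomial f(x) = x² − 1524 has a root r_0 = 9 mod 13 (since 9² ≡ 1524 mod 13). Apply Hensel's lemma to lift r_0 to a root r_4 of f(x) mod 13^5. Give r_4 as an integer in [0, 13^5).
r_4 = 39607 (mod 371293)

Hensel's recurrence: r_{i+1} = r_i − f(r_i)·(f′(r_i))^{-1} mod 13^{i+2}, with f′(x) = 2x. Iterate:
  r_0 = 9 (mod 13)
  r_1 = 61 (mod 169)
  r_2 = 61 (mod 2197)
  r_3 = 11046 (mod 28561)
  r_4 = 39607 (mod 371293)
Final: r_4 = 39607, and one checks f(r_4) ≡ 0 mod 13^5.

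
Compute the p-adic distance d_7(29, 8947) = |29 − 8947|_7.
d_7(29, 8947) = 1/343

Step 1 — x − y = 29 − 8947 = -8918. Step 2 — v_7(-8918) = 3 (factor: -8918 = −(7^3 · 26); the sign does not affect v_p). Step 3 — |x − y|_7 = 7^{-3} = 1/343.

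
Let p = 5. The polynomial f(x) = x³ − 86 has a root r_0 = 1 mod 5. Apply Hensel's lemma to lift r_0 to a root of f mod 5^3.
r_2 = 46 (mod 125)

Hensel: r_{i+1} = r_i − f(r_i)/f′(r_i) mod 5^{i+2}, where f′(x) = 3x². Iterate:
  r_0 = 1 (mod 5)
  r_1 = 21 (mod 25)
  r_2 = 46 (mod 125)
Final: r = 46 with f(r) ≡ 0 mod 5^3.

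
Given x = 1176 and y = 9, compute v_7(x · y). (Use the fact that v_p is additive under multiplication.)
v_7(10584) = 2

v_p(x) = 2 (factor: 1176 = 7^2 · 24); v_p(y) = 0 (factor: 9 = 7^0 · 9). Additivity: v_p(xy) = v_p(x) + v_p(y) = 2 + 0 = 2. (Direct check: xy = 10584 = 7^2 · (216).)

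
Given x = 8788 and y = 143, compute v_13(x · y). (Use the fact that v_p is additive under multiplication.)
v_13(1256684) = 4

v_p(x) = 3 (factor: 8788 = 13^3 · 4); v_p(y) = 1 (factor: 143 = 13^1 · 11). Additivity: v_p(xy) = v_p(x) + v_p(y) = 3 + 1 = 4. (Direct check: xy = 1256684 = 13^4 · (44).)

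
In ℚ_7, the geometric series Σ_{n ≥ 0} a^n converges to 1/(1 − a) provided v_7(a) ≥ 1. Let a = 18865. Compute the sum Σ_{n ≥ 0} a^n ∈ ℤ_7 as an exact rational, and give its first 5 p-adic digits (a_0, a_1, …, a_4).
Σ a^n = 1/(1 − a) = -1/18864;  first 5 digits = (1, 0, 0, 6, 0)

v_7(a) = 3 ≥ 1, so the series converges in ℤ_7 to 1/(1 − a) = 1/(1 − 18865) = -1/18864. Expand this rational in ℤ_7: compute digits iteratively via d_i = x_i mod 7, x_{i+1} = (x_i − d_i)/7. The first 5 digits are (1, 0, 0, 6, 0).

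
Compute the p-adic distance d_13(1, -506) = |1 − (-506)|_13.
d_13(1, -506) = 1/169

Step 1 — x − y = 1 − (-506) = 507. Step 2 — v_13(507) = 2 (factor: 507 = (13^2 · 3); the sign does not affect v_p). Step 3 — |x − y|_13 = 13^{-2} = 1/169.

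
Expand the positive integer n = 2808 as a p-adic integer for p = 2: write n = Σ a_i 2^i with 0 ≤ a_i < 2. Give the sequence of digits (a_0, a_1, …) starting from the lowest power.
(a_0, a_1, …) = (0, 0, 0, 1, 1, 1, 1, 1, 0, 1, 0, 1)

Repeated division by 2 gives the digits low-to-high: 2808 = 1·2^3 + 1·2^4 + 1·2^5 + 1·2^6 + 1·2^7 + 1·2^9 + 1·2^11. Digit sequence: (0, 0, 0, 1, 1, 1, 1, 1, 0, 1, 0, 1).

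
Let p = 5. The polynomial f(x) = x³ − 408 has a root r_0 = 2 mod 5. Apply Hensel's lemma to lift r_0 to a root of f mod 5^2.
r_1 = 2 (mod 25)

Hensel: r_{i+1} = r_i − f(r_i)/f′(r_i) mod 5^{i+2}, where f′(x) = 3x². Iterate:
  r_0 = 2 (mod 5)
  r_1 = 2 (mod 25)
Final: r = 2 with f(r) ≡ 0 mod 5^2.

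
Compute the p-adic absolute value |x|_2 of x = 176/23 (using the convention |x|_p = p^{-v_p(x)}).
|176/23|_2 = 1/16

Step 1 — compute v_2(x) by factoring powers of 2 out of the numerator and denominator: v_2(176/23) = 4. Step 2 — apply |x|_p = p^{-v_p(x)} = 2^{-4} = 1/16.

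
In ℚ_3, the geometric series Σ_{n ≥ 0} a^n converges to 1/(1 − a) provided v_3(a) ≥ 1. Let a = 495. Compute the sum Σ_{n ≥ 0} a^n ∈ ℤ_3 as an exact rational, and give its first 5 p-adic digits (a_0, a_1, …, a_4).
Σ a^n = 1/(1 − a) = -1/494;  first 5 digits = (1, 0, 1, 0, 1)

v_3(a) = 2 ≥ 1, so the series converges in ℤ_3 to 1/(1 − a) = 1/(1 − 495) = -1/494. Expand this rational in ℤ_3: compute digits iteratively via d_i = x_i mod 3, x_{i+1} = (x_i − d_i)/3. The first 5 digits are (1, 0, 1, 0, 1).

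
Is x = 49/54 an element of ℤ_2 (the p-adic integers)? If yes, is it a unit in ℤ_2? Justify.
x ∉ ℤ_2 (v_2(x) = -1 < 0)

ℤ_2 = {x ∈ ℚ_2 : v_2(x) ≥ 0} and ℤ_2^× = {x ∈ ℤ_2 : v_2(x) = 0}. Here v_2(49/54) = v_2(num) − v_2(den) = -1; compare against these criteria.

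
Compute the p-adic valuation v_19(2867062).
v_19(2867062) = 4

v_19(n) is the largest exponent k such that 19^k divides n. Factor out: 2867062 = 19^4 · 22. (Sign doesn't affect v_p.) So v_19(2867062) = 4.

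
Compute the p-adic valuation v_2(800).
v_2(800) = 5

v_2(n) is the largest exponent k such that 2^k divides n. Factor out: 800 = 2^5 · 25. (Sign doesn't affect v_p.) So v_2(800) = 5.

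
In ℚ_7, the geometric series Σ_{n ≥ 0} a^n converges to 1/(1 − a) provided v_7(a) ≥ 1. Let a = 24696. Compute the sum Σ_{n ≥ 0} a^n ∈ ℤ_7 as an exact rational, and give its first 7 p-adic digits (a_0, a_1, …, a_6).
Σ a^n = 1/(1 − a) = -1/24695;  first 7 digits = (1, 0, 0, 2, 3, 1, 4)

v_7(a) = 3 ≥ 1, so the series converges in ℤ_7 to 1/(1 − a) = 1/(1 − 24696) = -1/24695. Expand this rational in ℤ_7: compute digits iteratively via d_i = x_i mod 7, x_{i+1} = (x_i − d_i)/7. The first 7 digits are (1, 0, 0, 2, 3, 1, 4).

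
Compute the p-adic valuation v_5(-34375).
v_5(-34375) = 5

v_5(n) is the largest exponent k such that 5^k divides n. Factor out: -34375 = -5^5 · 11. (Sign doesn't affect v_p.) So v_5(-34375) = 5.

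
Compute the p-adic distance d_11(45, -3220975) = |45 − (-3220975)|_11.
d_11(45, -3220975) = 1/161051

Step 1 — x − y = 45 − (-3220975) = 3221020. Step 2 — v_11(3221020) = 5 (factor: 3221020 = (11^5 · 20); the sign does not affect v_p). Step 3 — |x − y|_11 = 11^{-5} = 1/161051.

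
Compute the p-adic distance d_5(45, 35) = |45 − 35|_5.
d_5(45, 35) = 1/5

Step 1 — x − y = 45 − 35 = 10. Step 2 — v_5(10) = 1 (factor: 10 = (5^1 · 2); the sign does not affect v_p). Step 3 — |x − y|_5 = 5^{-1} = 1/5.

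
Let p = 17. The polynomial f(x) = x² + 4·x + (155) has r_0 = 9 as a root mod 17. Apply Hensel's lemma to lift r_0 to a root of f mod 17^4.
r_3 = 3596 (mod 83521)

Hensel: r_{i+1} = r_i − f(r_i)·(f′(r_i))^{-1} mod 17^{i+2}, f′(x) = 2x + 4. Iterate:
  r_0 = 9 (mod 17)
  r_1 = 128 (mod 289)
  r_2 = 3596 (mod 4913)
  r_3 = 3596 (mod 83521)
Final: r = 3596 satisfies f(r) ≡ 0 mod 17^4.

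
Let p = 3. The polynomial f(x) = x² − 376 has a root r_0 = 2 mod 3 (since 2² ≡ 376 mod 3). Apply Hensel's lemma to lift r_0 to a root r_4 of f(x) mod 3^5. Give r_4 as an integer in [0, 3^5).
r_4 = 113 (mod 243)

Hensel's recurrence: r_{i+1} = r_i − f(r_i)·(f′(r_i))^{-1} mod 3^{i+2}, with f′(x) = 2x. Iterate:
  r_0 = 2 (mod 3)
  r_1 = 5 (mod 9)
  r_2 = 5 (mod 27)
  r_3 = 32 (mod 81)
  r_4 = 113 (mod 243)
Final: r_4 = 113, and one checks f(r_4) ≡ 0 mod 3^5.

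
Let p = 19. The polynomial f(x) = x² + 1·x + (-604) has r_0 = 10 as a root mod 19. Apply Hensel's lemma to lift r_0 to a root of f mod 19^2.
r_1 = 257 (mod 361)

Hensel: r_{i+1} = r_i − f(r_i)·(f′(r_i))^{-1} mod 19^{i+2}, f′(x) = 2x + 1. Iterate:
  r_0 = 10 (mod 19)
  r_1 = 257 (mod 361)
Final: r = 257 satisfies f(r) ≡ 0 mod 19^2.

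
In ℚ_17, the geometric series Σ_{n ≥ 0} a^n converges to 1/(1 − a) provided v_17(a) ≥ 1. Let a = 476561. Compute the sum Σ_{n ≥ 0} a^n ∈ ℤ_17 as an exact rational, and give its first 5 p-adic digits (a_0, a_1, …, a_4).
Σ a^n = 1/(1 − a) = -1/476560;  first 5 digits = (1, 0, 0, 12, 5)

v_17(a) = 3 ≥ 1, so the series converges in ℤ_17 to 1/(1 − a) = 1/(1 − 476561) = -1/476560. Expand this rational in ℤ_17: compute digits iteratively via d_i = x_i mod 17, x_{i+1} = (x_i − d_i)/17. The first 5 digits are (1, 0, 0, 12, 5).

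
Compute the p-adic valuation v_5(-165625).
v_5(-165625) = 5

v_5(n) is the largest exponent k such that 5^k divides n. Factor out: -165625 = -5^5 · 53. (Sign doesn't affect v_p.) So v_5(-165625) = 5.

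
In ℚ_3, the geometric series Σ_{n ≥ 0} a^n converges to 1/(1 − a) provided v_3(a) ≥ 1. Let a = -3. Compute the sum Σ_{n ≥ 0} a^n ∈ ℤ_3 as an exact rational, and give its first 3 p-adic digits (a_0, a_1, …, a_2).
Σ a^n = 1/(1 − a) = 1/4;  first 3 digits = (1, 2, 0)

v_3(a) = 1 ≥ 1, so the series converges in ℤ_3 to 1/(1 − a) = 1/(1 − (-3)) = 1/4. Expand this rational in ℤ_3: compute digits iteratively via d_i = x_i mod 3, x_{i+1} = (x_i − d_i)/3. The first 3 digits are (1, 2, 0).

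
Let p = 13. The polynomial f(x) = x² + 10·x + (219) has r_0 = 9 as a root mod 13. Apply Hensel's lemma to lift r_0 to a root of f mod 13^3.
r_2 = 2011 (mod 2197)

Hensel: r_{i+1} = r_i − f(r_i)·(f′(r_i))^{-1} mod 13^{i+2}, f′(x) = 2x + 10. Iterate:
  r_0 = 9 (mod 13)
  r_1 = 152 (mod 169)
  r_2 = 2011 (mod 2197)
Final: r = 2011 satisfies f(r) ≡ 0 mod 13^3.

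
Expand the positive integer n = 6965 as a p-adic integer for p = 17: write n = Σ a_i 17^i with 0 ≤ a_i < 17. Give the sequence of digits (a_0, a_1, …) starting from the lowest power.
(a_0, a_1, …) = (12, 1, 7, 1)

Repeated division by 17 gives the digits low-to-high: 6965 = 12 + 1·17^1 + 7·17^2 + 1·17^3. Digit sequence: (12, 1, 7, 1).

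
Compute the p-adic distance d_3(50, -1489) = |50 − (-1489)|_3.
d_3(50, -1489) = 1/81

Step 1 — x − y = 50 − (-1489) = 1539. Step 2 — v_3(1539) = 4 (factor: 1539 = (3^4 · 19); the sign does not affect v_p). Step 3 — |x − y|_3 = 3^{-4} = 1/81.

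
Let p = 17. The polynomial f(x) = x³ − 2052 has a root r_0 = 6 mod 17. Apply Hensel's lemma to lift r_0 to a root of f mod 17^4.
r_3 = 4069 (mod 83521)

Hensel: r_{i+1} = r_i − f(r_i)/f′(r_i) mod 17^{i+2}, where f′(x) = 3x². Iterate:
  r_0 = 6 (mod 17)
  r_1 = 23 (mod 289)
  r_2 = 4069 (mod 4913)
  r_3 = 4069 (mod 83521)
Final: r = 4069 with f(r) ≡ 0 mod 17^4.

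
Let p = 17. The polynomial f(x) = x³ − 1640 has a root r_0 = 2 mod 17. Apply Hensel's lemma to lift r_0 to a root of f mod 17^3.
r_2 = 716 (mod 4913)

Hensel: r_{i+1} = r_i − f(r_i)/f′(r_i) mod 17^{i+2}, where f′(x) = 3x². Iterate:
  r_0 = 2 (mod 17)
  r_1 = 138 (mod 289)
  r_2 = 716 (mod 4913)
Final: r = 716 with f(r) ≡ 0 mod 17^3.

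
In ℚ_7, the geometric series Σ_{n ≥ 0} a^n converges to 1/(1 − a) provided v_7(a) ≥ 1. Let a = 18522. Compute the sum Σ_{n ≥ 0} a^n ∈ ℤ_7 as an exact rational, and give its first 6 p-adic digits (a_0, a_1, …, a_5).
Σ a^n = 1/(1 − a) = -1/18521;  first 6 digits = (1, 0, 0, 5, 0, 1)

v_7(a) = 3 ≥ 1, so the series converges in ℤ_7 to 1/(1 − a) = 1/(1 − 18522) = -1/18521. Expand this rational in ℤ_7: compute digits iteratively via d_i = x_i mod 7, x_{i+1} = (x_i − d_i)/7. The first 6 digits are (1, 0, 0, 5, 0, 1).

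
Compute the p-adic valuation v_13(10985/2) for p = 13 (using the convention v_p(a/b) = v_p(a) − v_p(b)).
v_13(10985/2) = 3

Factor powers of 13 from the numerator and denominator of the reduced fraction: 10985 = 13^3 · 5 and 2 = 13^0 · 2. Apply v_p(a/b) = v_p(a) − v_p(b): v_13(10985/2) = 3 − 0 = 3.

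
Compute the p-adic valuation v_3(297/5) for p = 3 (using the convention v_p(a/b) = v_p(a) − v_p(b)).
v_3(297/5) = 3

Factor powers of 3 from the numerator and denominator of the reduced fraction: 297 = 3^3 · 11 and 5 = 3^0 · 5. Apply v_p(a/b) = v_p(a) − v_p(b): v_3(297/5) = 3 − 0 = 3.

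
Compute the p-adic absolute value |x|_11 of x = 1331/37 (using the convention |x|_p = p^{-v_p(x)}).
|1331/37|_11 = 1/1331

Step 1 — compute v_11(x) by factoring powers of 11 out of the numerator and denominator: v_11(1331/37) = 3. Step 2 — apply |x|_p = p^{-v_p(x)} = 11^{-3} = 1/1331.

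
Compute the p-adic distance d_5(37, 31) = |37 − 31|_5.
d_5(37, 31) = 1

Step 1 — x − y = 37 − 31 = 6. Step 2 — v_5(6) = 0 (factor: 6 = (5^0 · 6); the sign does not affect v_p). Step 3 — |x − y|_5 = 5^{0} = 1.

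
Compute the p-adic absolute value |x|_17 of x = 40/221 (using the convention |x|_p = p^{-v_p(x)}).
|40/221|_17 = 17

Step 1 — compute v_17(x) by factoring powers of 17 out of the numerator and denominator: v_17(40/221) = -1. Step 2 — apply |x|_p = p^{-v_p(x)} = 17^{1} = 17.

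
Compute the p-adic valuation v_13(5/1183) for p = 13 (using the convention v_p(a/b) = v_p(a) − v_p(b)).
v_13(5/1183) = -2

Factor powers of 13 from the numerator and denominator of the reduced fraction: 5 = 13^0 · 5 and 1183 = 13^2 · 7. Apply v_p(a/b) = v_p(a) − v_p(b): v_13(5/1183) = 0 − 2 = -2.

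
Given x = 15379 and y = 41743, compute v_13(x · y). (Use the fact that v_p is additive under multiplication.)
v_13(641965597) = 6

v_p(x) = 3 (factor: 15379 = 13^3 · 7); v_p(y) = 3 (factor: 41743 = 13^3 · 19). Additivity: v_p(xy) = v_p(x) + v_p(y) = 3 + 3 = 6. (Direct check: xy = 641965597 = 13^6 · (133).)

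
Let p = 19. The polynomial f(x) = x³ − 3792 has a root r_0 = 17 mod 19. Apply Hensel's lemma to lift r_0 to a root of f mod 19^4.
r_3 = 74079 (mod 130321)

Hensel: r_{i+1} = r_i − f(r_i)/f′(r_i) mod 19^{i+2}, where f′(x) = 3x². Iterate:
  r_0 = 17 (mod 19)
  r_1 = 74 (mod 361)
  r_2 = 5489 (mod 6859)
  r_3 = 74079 (mod 130321)
Final: r = 74079 with f(r) ≡ 0 mod 19^4.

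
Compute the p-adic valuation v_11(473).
v_11(473) = 1

v_11(n) is the largest exponent k such that 11^k divides n. Factor out: 473 = 11^1 · 43. (Sign doesn't affect v_p.) So v_11(473) = 1.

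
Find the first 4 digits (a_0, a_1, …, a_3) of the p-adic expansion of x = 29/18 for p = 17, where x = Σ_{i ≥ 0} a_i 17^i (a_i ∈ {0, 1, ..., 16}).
(a_0, …, a_3) = (12, 6, 10, 6)

v_17(29/18) = 0 (numerator and denominator both coprime to 17), so x ∈ ℤ_17^×. Compute digits iteratively via a_i = x_i mod 17, x_{i+1} = (x_i − a_i)/17, with x_0 = x:
  x_0 = 29/18;  a_0 = 12;  x_1 = (x_0 − 12)/17 = -11/18
  x_1 = -11/18;  a_1 = 6;  x_2 = (x_1 − 6)/17 = -7/18
  x_2 = -7/18;  a_2 = 10;  x_3 = (x_2 − 10)/17 = -11/18
  x_3 = -11/18;  a_3 = 6;  x_4 = (x_3 − 6)/17 = -7/18
Digits: (12, 6, 10, 6).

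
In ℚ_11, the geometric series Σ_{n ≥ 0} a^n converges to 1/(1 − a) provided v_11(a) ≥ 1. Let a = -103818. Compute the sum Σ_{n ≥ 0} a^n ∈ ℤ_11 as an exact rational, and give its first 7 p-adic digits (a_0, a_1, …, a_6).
Σ a^n = 1/(1 − a) = 1/103819;  first 7 digits = (1, 0, 0, 10, 3, 10, 0)

v_11(a) = 3 ≥ 1, so the series converges in ℤ_11 to 1/(1 − a) = 1/(1 − (-103818)) = 1/103819. Expand this rational in ℤ_11: compute digits iteratively via d_i = x_i mod 11, x_{i+1} = (x_i − d_i)/11. The first 7 digits are (1, 0, 0, 10, 3, 10, 0).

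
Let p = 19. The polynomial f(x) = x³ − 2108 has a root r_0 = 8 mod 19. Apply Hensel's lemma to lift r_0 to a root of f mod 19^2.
r_1 = 84 (mod 361)

Hensel: r_{i+1} = r_i − f(r_i)/f′(r_i) mod 19^{i+2}, where f′(x) = 3x². Iterate:
  r_0 = 8 (mod 19)
  r_1 = 84 (mod 361)
Final: r = 84 with f(r) ≡ 0 mod 19^2.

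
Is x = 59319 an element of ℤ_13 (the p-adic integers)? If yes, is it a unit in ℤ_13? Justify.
x ∈ ℤ_13 but not a unit; v_13(x) = 3 > 0

ℤ_13 = {x ∈ ℚ_13 : v_13(x) ≥ 0} and ℤ_13^× = {x ∈ ℤ_13 : v_13(x) = 0}. Here v_13(59319) = v_13(num) − v_13(den) = 3; compare against these criteria.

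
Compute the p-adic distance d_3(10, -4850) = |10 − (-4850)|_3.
d_3(10, -4850) = 1/243

Step 1 — x − y = 10 − (-4850) = 4860. Step 2 — v_3(4860) = 5 (factor: 4860 = (3^5 · 20); the sign does not affect v_p). Step 3 — |x − y|_3 = 3^{-5} = 1/243.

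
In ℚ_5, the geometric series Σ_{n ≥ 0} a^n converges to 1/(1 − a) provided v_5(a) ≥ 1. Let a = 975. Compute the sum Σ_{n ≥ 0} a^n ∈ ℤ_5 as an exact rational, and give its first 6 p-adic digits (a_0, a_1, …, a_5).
Σ a^n = 1/(1 − a) = -1/974;  first 6 digits = (1, 0, 4, 2, 2, 4)

v_5(a) = 2 ≥ 1, so the series converges in ℤ_5 to 1/(1 − a) = 1/(1 − 975) = -1/974. Expand this rational in ℤ_5: compute digits iteratively via d_i = x_i mod 5, x_{i+1} = (x_i − d_i)/5. The first 6 digits are (1, 0, 4, 2, 2, 4).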